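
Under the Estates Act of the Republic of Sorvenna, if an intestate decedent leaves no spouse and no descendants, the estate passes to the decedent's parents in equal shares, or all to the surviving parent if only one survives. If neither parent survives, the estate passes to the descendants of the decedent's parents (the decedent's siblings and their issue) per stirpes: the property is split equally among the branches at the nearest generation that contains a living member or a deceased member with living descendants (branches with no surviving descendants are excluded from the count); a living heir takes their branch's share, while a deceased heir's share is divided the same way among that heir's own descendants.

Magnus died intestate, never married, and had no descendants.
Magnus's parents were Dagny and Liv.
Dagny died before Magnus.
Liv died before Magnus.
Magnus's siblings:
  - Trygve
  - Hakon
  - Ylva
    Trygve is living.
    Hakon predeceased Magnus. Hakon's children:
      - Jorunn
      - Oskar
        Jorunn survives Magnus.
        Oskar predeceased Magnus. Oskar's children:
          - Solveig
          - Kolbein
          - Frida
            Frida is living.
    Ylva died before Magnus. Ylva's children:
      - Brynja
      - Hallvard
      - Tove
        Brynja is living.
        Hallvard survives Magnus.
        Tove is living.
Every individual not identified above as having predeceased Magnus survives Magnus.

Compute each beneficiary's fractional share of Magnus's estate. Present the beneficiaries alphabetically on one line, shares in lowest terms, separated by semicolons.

Neither parent survives and there are no descendants, so the estate passes to Magnus's siblings and their issue per stirpes.
The estate is divided into 3 equal shares of 1/3 among Trygve, Hakon, Ylva.
Trygve is living and takes 1/3.
Hakon predeceased; the 1/3 allotted to Hakon's branch passes to Hakon's issue by representation.
The 1/3 is divided into 2 equal shares of 1/6 among Jorunn, Oskar.
Jorunn is living and takes 1/6.
Oskar predeceased; the 1/6 allotted to Oskar's branch passes to Oskar's issue by representation.
The 1/6 is divided into 3 equal shares of 1/18 among Solveig, Kolbein, Frida.
Solveig is living and takes 1/18.
Kolbein is living and takes 1/18.
Frida is living and takes 1/18.
Ylva predeceased; the 1/3 allotted to Ylva's branch passes to Ylva's issue by representation.
The 1/3 is divided into 3 equal shares of 1/9 among Brynja, Hallvard, Tove.
Brynja is living and takes 1/9.
Hallvard is living and takes 1/9.
Tove is living and takes 1/9.

Brynja 1/9; Frida 1/18; Hallvard 1/9; Jorunn 1/6; Kolbein 1/18; Solveig 1/18; Tove 1/9; Trygve 1/3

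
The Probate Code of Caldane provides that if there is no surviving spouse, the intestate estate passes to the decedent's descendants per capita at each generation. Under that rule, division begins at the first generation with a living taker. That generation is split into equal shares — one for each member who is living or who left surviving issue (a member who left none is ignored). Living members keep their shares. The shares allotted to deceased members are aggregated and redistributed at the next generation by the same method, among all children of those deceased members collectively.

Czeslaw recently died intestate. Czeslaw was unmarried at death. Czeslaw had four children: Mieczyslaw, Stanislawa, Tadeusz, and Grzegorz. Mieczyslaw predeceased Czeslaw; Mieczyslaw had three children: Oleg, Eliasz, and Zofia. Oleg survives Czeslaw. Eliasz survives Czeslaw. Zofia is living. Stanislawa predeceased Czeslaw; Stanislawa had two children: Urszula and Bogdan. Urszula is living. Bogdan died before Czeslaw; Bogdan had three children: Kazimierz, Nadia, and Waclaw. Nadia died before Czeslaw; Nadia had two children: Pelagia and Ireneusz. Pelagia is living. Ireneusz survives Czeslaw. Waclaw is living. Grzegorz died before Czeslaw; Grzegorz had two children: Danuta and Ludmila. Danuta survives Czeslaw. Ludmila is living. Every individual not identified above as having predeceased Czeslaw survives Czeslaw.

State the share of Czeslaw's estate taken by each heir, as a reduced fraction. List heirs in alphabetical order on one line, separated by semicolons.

Danuta 3/28; Eliasz 3/28; Ireneusz 1/56; Kazimierz 1/28; Ludmila 3/28; Oleg 3/28; Pelagia 1/56; Tadeusz 1/4; Urszula 3/28; Waclaw 1/28; Zofia 3/28

There is no surviving spouse, so the entire estate passes to Czeslaw's descendants per capita at each generation.
At generation 1 (Mieczyslaw, Stanislawa, Tadeusz, Grzegorz) there are 4 shares of (1)/4 = 1/4 each.
Living: Tadeusz — each takes 1/4.
Deceased: Mieczyslaw, Stanislawa, and Grzegorz. Their combined 3/4 is pooled and carried to generation 2.
At generation 2 (Oleg, Eliasz, Zofia, Urszula, Bogdan, Danuta, Ludmila) there are 7 shares of (3/4)/7 = 3/28 each.
Living: Oleg, Eliasz, Zofia, Urszula, Danuta, and Ludmila — each takes 3/28.
Deceased: Bogdan. That 3/28 share is carried to generation 3.
At generation 3 (Kazimierz, Nadia, Waclaw) there are 3 shares of (3/28)/3 = 1/28 each.
Living: Kazimierz and Waclaw — each takes 1/28.
Deceased: Nadia. That 1/28 share is carried to generation 4.
At generation 4 (Pelagia, Ireneusz) there are 2 shares of (1/28)/2 = 1/56 each.
Living: Pelagia and Ireneusz — each takes 1/56.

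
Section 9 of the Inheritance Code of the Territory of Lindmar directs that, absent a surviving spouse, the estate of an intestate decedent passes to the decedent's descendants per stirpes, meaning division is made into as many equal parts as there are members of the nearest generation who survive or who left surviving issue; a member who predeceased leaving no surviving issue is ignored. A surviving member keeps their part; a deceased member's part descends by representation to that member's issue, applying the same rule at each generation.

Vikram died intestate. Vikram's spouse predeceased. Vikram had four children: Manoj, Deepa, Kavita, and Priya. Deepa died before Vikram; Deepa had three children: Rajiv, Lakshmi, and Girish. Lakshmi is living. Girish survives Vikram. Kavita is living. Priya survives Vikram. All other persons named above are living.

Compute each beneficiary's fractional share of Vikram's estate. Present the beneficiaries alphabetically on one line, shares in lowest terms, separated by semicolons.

There is no surviving spouse, so the entire estate passes to Vikram's descendants per stirpes.
The estate is divided into 4 equal shares of 1/4 among Manoj, Deepa, Kavita, Priya.
Manoj is living and takes 1/4.
Deepa predeceased; the 1/4 allotted to Deepa's branch passes to Deepa's issue by representation.
The 1/4 is divided into 3 equal shares of 1/12 among Rajiv, Lakshmi, Girish.
Rajiv is living and takes 1/12.
Lakshmi is living and takes 1/12.
Girish is living and takes 1/12.
Kavita is living and takes 1/4.
Priya is living and takes 1/4.

Girish 1/12; Kavita 1/4; Lakshmi 1/12; Manoj 1/4; Priya 1/4; Rajiv 1/12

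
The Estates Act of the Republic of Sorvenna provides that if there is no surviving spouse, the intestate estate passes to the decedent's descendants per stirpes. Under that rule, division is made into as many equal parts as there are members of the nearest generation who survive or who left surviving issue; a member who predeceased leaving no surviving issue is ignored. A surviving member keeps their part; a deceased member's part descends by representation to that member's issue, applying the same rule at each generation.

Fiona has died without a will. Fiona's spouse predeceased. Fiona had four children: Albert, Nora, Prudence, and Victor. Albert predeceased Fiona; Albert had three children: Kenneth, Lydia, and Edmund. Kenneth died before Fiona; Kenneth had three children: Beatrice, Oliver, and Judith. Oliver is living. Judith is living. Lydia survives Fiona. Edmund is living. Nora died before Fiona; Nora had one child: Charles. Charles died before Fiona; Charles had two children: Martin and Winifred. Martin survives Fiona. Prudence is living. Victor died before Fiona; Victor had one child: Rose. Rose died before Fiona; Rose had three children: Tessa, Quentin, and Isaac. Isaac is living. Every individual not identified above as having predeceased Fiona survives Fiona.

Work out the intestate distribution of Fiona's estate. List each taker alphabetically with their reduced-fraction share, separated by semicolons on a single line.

Beatrice 1/36; Edmund 1/12; Isaac 1/12; Judith 1/36; Lydia 1/12; Martin 1/8; Oliver 1/36; Prudence 1/4; Quentin 1/12; Tessa 1/12; Winifred 1/8

There is no surviving spouse, so the entire estate passes to Fiona's descendants per stirpes.
The estate is divided into 4 equal shares of 1/4 among Albert, Nora, Prudence, Victor.
Albert predeceased; the 1/4 allotted to Albert's branch passes to Albert's issue by representation.
The 1/4 is divided into 3 equal shares of 1/12 among Kenneth, Lydia, Edmund.
Kenneth predeceased; the 1/12 allotted to Kenneth's branch passes to Kenneth's issue by representation.
The 1/12 is divided into 3 equal shares of 1/36 among Beatrice, Oliver, Judith.
Beatrice is living and takes 1/36.
Oliver is living and takes 1/36.
Judith is living and takes 1/36.
Lydia is living and takes 1/12.
Edmund is living and takes 1/12.
Nora predeceased; the 1/4 allotted to Nora's branch passes to Nora's issue by representation.
Charles's line is the sole branch at this level, so the full 1/4 passes to Charles's issue by representation.
The 1/4 is divided into 2 equal shares of 1/8 among Martin, Winifred.
Martin is living and takes 1/8.
Winifred is living and takes 1/8.
Prudence is living and takes 1/4.
Victor predeceased; the 1/4 allotted to Victor's branch passes to Victor's issue by representation.
Rose's line is the sole branch at this level, so the full 1/4 passes to Rose's issue by representation.
The 1/4 is divided into 3 equal shares of 1/12 among Tessa, Quentin, Isaac.
Tessa is living and takes 1/12.
Quentin is living and takes 1/12.
Isaac is living and takes 1/12.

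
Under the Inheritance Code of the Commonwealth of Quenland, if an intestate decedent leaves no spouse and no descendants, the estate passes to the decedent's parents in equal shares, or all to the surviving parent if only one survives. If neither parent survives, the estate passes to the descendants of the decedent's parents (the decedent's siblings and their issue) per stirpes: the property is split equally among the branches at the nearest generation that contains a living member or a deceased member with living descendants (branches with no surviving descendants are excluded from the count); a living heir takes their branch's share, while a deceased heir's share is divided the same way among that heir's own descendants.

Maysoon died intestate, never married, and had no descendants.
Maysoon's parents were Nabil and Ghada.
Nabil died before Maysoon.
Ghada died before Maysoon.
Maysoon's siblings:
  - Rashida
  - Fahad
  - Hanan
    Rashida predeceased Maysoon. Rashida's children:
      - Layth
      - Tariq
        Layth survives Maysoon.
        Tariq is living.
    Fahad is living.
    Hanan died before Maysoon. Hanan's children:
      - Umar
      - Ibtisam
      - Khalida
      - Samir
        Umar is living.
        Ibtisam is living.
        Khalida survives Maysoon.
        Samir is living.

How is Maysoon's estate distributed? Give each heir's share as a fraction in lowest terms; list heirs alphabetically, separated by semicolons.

Neither parent survives and there are no descendants, so the estate passes to Maysoon's siblings and their issue per stirpes.
The estate is divided into 3 equal shares of 1/3 among Rashida, Fahad, Hanan.
Rashida predeceased; the 1/3 allotted to Rashida's branch passes to Rashida's issue by representation.
The 1/3 is divided into 2 equal shares of 1/6 among Layth, Tariq.
Layth is living and takes 1/6.
Tariq is living and takes 1/6.
Fahad is living and takes 1/3.
Hanan predeceased; the 1/3 allotted to Hanan's branch passes to Hanan's issue by representation.
The 1/3 is divided into 4 equal shares of 1/12 among Umar, Ibtisam, Khalida, Samir.
Umar is living and takes 1/12.
Ibtisam is living and takes 1/12.
Khalida is living and takes 1/12.
Samir is living and takes 1/12.

Fahad 1/3; Ibtisam 1/12; Khalida 1/12; Layth 1/6; Samir 1/12; Tariq 1/6; Umar 1/12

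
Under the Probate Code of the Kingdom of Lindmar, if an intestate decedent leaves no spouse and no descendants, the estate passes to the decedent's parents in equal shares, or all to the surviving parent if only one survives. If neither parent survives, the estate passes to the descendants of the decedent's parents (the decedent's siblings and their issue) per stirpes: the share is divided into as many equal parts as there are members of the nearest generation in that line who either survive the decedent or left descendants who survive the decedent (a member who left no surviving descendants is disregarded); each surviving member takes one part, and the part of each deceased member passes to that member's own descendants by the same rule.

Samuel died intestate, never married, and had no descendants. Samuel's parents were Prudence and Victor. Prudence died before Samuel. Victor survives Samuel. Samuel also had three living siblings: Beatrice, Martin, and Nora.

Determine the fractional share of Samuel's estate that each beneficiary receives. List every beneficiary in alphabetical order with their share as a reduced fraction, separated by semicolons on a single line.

Only one parent, Victor, survives, so Victor takes the entire estate. The siblings take nothing because a surviving parent has priority.

Victor 1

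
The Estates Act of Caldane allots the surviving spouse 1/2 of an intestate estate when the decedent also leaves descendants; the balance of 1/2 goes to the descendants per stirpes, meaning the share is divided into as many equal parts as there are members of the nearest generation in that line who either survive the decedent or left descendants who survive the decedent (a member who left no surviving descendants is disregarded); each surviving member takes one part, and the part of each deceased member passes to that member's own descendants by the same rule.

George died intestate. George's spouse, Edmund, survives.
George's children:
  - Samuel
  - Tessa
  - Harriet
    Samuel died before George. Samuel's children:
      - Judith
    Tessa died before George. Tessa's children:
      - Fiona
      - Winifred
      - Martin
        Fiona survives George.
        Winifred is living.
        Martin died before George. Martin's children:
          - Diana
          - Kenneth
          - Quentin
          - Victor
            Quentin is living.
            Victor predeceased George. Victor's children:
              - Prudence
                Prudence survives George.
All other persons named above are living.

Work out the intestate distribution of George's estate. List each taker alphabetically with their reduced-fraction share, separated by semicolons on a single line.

Diana 1/72; Edmund 1/2; Fiona 1/18; Harriet 1/6; Judith 1/6; Kenneth 1/72; Prudence 1/72; Quentin 1/72; Winifred 1/18

Edmund, as surviving spouse, takes 1/2.
The remaining 1/2 passes to George's descendants per stirpes.
The 1/2 is divided into 3 equal shares of 1/6 among Samuel, Tessa, Harriet.
Samuel predeceased; the 1/6 allotted to Samuel's branch passes to Samuel's issue by representation.
Judith is the sole taker at this level and receives the full 1/6.
Tessa predeceased; the 1/6 allotted to Tessa's branch passes to Tessa's issue by representation.
The 1/6 is divided into 3 equal shares of 1/18 among Fiona, Winifred, Martin.
Fiona is living and takes 1/18.
Winifred is living and takes 1/18.
Martin predeceased; the 1/18 allotted to Martin's branch passes to Martin's issue by representation.
The 1/18 is divided into 4 equal shares of 1/72 among Diana, Kenneth, Quentin, Victor.
Diana is living and takes 1/72.
Kenneth is living and takes 1/72.
Quentin is living and takes 1/72.
Victor predeceased; the 1/72 allotted to Victor's branch passes to Victor's issue by representation.
Prudence is the sole taker at this level and receives the full 1/72.
Harriet is living and takes 1/6.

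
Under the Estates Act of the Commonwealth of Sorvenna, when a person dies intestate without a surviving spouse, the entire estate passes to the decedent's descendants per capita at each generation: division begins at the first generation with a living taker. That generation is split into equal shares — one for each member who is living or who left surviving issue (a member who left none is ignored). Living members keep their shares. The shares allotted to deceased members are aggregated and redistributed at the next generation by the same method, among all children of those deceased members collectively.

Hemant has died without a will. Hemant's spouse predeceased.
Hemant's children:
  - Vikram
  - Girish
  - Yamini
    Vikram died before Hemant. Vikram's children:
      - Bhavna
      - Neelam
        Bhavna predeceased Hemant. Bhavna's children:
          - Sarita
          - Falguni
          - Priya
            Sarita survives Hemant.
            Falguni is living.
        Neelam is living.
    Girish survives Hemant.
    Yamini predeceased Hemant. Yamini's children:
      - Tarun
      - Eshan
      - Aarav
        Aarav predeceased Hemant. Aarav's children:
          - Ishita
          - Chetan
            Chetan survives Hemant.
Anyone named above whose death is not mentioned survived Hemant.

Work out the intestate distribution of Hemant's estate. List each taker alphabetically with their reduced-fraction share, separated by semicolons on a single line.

Chetan 4/75; Eshan 2/15; Falguni 4/75; Girish 1/3; Ishita 4/75; Neelam 2/15; Priya 4/75; Sarita 4/75; Tarun 2/15

There is no surviving spouse, so the entire estate passes to Hemant's descendants per capita at each generation.
At generation 1 (Vikram, Girish, Yamini) there are 3 shares of (1)/3 = 1/3 each.
Living: Girish — each takes 1/3.
Deceased: Vikram and Yamini. Their combined 2/3 is pooled and carried to generation 2.
At generation 2 (Bhavna, Neelam, Tarun, Eshan, Aarav) there are 5 shares of (2/3)/5 = 2/15 each.
Living: Neelam, Tarun, and Eshan — each takes 2/15.
Deceased: Bhavna and Aarav. Their combined 4/15 is pooled and carried to generation 3.
At generation 3 (Sarita, Falguni, Priya, Ishita, Chetan) there are 5 shares of (4/15)/5 = 4/75 each.
Living: Sarita, Falguni, Priya, Ishita, and Chetan — each takes 4/75.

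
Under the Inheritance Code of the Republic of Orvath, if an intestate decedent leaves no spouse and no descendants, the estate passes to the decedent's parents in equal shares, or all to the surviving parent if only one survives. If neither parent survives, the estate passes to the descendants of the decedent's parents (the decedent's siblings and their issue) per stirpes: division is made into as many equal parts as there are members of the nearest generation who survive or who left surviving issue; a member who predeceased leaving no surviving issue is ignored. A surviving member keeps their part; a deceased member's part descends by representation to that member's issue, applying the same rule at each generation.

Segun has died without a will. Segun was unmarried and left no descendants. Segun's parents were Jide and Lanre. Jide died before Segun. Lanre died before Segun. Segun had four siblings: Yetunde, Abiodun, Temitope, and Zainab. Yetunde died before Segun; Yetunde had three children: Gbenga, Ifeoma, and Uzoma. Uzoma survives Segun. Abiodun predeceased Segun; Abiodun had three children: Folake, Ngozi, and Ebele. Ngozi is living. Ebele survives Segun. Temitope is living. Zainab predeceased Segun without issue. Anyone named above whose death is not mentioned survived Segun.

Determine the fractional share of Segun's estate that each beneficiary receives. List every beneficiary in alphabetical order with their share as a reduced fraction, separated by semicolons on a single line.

Neither parent survives and there are no descendants, so the estate passes to Segun's siblings and their issue per stirpes.
Zainab left no surviving issue, so that branch lapses and is disregarded.
The estate is divided into 3 equal shares of 1/3 among Yetunde, Abiodun, Temitope.
Yetunde predeceased; the 1/3 allotted to Yetunde's branch passes to Yetunde's issue by representation.
The 1/3 is divided into 3 equal shares of 1/9 among Gbenga, Ifeoma, Uzoma.
Gbenga is living and takes 1/9.
Ifeoma is living and takes 1/9.
Uzoma is living and takes 1/9.
Abiodun predeceased; the 1/3 allotted to Abiodun's branch passes to Abiodun's issue by representation.
The 1/3 is divided into 3 equal shares of 1/9 among Folake, Ngozi, Ebele.
Folake is living and takes 1/9.
Ngozi is living and takes 1/9.
Ebele is living and takes 1/9.
Temitope is living and takes 1/3.

Ebele 1/9; Folake 1/9; Gbenga 1/9; Ifeoma 1/9; Ngozi 1/9; Temitope 1/3; Uzoma 1/9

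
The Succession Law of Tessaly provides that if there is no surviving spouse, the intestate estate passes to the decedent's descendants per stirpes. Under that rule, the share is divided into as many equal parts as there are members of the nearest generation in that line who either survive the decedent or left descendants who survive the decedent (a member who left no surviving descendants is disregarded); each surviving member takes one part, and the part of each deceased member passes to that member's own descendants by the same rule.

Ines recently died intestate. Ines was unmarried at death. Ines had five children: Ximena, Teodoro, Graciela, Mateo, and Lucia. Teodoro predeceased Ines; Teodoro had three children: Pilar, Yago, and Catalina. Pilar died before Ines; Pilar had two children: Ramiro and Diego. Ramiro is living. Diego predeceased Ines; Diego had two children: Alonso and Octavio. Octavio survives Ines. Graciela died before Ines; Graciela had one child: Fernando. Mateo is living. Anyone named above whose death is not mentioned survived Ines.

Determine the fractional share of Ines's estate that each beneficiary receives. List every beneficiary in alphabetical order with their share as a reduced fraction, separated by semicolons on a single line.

There is no surviving spouse, so the entire estate passes to Ines's descendants per stirpes.
The estate is divided into 5 equal shares of 1/5 among Ximena, Teodoro, Graciela, Mateo, Lucia.
Ximena is living and takes 1/5.
Teodoro predeceased; the 1/5 allotted to Teodoro's branch passes to Teodoro's issue by representation.
The 1/5 is divided into 3 equal shares of 1/15 among Pilar, Yago, Catalina.
Pilar predeceased; the 1/15 allotted to Pilar's branch passes to Pilar's issue by representation.
The 1/15 is divided into 2 equal shares of 1/30 among Ramiro, Diego.
Ramiro is living and takes 1/30.
Diego predeceased; the 1/30 allotted to Diego's branch passes to Diego's issue by representation.
The 1/30 is divided into 2 equal shares of 1/60 among Alonso, Octavio.
Alonso is living and takes 1/60.
Octavio is living and takes 1/60.
Yago is living and takes 1/15.
Catalina is living and takes 1/15.
Graciela predeceased; the 1/5 allotted to Graciela's branch passes to Graciela's issue by representation.
Fernando is the sole taker at this level and receives the full 1/5.
Mateo is living and takes 1/5.
Lucia is living and takes 1/5.

Alonso 1/60; Catalina 1/15; Fernando 1/5; Lucia 1/5; Mateo 1/5; Octavio 1/60; Ramiro 1/30; Ximena 1/5; Yago 1/15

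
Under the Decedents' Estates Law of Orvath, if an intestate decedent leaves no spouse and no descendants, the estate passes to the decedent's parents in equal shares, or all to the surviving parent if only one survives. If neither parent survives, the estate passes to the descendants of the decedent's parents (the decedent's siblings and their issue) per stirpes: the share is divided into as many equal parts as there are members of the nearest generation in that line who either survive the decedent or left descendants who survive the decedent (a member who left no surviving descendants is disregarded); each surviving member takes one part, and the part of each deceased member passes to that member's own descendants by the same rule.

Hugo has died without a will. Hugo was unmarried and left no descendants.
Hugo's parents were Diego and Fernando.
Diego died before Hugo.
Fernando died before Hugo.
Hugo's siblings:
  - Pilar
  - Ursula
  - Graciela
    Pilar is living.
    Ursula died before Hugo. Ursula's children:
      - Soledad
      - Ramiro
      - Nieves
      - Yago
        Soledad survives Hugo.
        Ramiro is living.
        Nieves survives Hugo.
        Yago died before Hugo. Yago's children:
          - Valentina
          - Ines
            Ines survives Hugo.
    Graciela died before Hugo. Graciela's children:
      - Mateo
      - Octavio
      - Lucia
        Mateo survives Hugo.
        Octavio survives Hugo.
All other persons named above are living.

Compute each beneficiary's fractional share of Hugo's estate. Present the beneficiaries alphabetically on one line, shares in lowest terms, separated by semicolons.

Neither parent survives and there are no descendants, so the estate passes to Hugo's siblings and their issue per stirpes.
The estate is divided into 3 equal shares of 1/3 among Pilar, Ursula, Graciela.
Pilar is living and takes 1/3.
Ursula predeceased; the 1/3 allotted to Ursula's branch passes to Ursula's issue by representation.
The 1/3 is divided into 4 equal shares of 1/12 among Soledad, Ramiro, Nieves, Yago.
Soledad is living and takes 1/12.
Ramiro is living and takes 1/12.
Nieves is living and takes 1/12.
Yago predeceased; the 1/12 allotted to Yago's branch passes to Yago's issue by representation.
The 1/12 is divided into 2 equal shares of 1/24 among Valentina, Ines.
Valentina is living and takes 1/24.
Ines is living and takes 1/24.
Graciela predeceased; the 1/3 allotted to Graciela's branch passes to Graciela's issue by representation.
The 1/3 is divided into 3 equal shares of 1/9 among Mateo, Octavio, Lucia.
Mateo is living and takes 1/9.
Octavio is living and takes 1/9.
Lucia is living and takes 1/9.

Ines 1/24; Lucia 1/9; Mateo 1/9; Nieves 1/12; Octavio 1/9; Pilar 1/3; Ramiro 1/12; Soledad 1/12; Valentina 1/24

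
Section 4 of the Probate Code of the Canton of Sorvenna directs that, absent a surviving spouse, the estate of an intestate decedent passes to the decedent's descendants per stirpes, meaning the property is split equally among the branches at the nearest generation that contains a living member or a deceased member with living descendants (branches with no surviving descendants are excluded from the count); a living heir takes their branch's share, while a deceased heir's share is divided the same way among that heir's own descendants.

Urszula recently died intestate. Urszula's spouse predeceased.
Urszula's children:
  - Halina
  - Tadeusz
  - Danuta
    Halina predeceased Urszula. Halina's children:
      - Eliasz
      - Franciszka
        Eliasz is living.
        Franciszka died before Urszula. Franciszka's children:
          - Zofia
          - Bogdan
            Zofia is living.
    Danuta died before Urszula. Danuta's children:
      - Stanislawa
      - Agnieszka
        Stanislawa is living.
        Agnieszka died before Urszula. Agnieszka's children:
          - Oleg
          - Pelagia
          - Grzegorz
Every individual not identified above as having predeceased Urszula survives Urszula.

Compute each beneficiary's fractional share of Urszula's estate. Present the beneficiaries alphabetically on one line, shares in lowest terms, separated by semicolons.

There is no surviving spouse, so the entire estate passes to Urszula's descendants per stirpes.
The estate is divided into 3 equal shares of 1/3 among Halina, Tadeusz, Danuta.
Halina predeceased; the 1/3 allotted to Halina's branch passes to Halina's issue by representation.
The 1/3 is divided into 2 equal shares of 1/6 among Eliasz, Franciszka.
Eliasz is living and takes 1/6.
Franciszka predeceased; the 1/6 allotted to Franciszka's branch passes to Franciszka's issue by representation.
The 1/6 is divided into 2 equal shares of 1/12 among Zofia, Bogdan.
Zofia is living and takes 1/12.
Bogdan is living and takes 1/12.
Tadeusz is living and takes 1/3.
Danuta predeceased; the 1/3 allotted to Danuta's branch passes to Danuta's issue by representation.
The 1/3 is divided into 2 equal shares of 1/6 among Stanislawa, Agnieszka.
Stanislawa is living and takes 1/6.
Agnieszka predeceased; the 1/6 allotted to Agnieszka's branch passes to Agnieszka's issue by representation.
The 1/6 is divided into 3 equal shares of 1/18 among Oleg, Pelagia, Grzegorz.
Oleg is living and takes 1/18.
Pelagia is living and takes 1/18.
Grzegorz is living and takes 1/18.

Bogdan 1/12; Eliasz 1/6; Grzegorz 1/18; Oleg 1/18; Pelagia 1/18; Stanislawa 1/6; Tadeusz 1/3; Zofia 1/12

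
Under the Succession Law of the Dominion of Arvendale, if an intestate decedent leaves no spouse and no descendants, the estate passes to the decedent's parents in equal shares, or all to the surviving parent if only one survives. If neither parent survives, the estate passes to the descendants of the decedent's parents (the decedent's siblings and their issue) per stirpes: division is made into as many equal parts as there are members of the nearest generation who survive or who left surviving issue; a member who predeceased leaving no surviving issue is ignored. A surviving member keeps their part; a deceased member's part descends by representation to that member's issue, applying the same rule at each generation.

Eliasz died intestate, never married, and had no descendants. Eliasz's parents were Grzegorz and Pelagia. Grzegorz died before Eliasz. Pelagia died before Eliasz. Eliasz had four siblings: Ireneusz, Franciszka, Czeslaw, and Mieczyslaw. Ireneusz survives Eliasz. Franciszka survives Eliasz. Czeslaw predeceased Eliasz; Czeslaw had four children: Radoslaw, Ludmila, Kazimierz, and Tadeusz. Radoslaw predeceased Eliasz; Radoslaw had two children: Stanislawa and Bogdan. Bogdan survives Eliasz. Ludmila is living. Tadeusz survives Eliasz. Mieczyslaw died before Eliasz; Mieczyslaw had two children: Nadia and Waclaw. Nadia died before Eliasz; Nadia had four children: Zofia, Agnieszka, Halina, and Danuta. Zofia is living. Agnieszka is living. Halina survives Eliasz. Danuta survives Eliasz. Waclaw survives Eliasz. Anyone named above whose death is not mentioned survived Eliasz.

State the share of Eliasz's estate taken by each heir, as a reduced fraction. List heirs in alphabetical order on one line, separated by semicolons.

Neither parent survives and there are no descendants, so the estate passes to Eliasz's siblings and their issue per stirpes.
The estate is divided into 4 equal shares of 1/4 among Ireneusz, Franciszka, Czeslaw, Mieczyslaw.
Ireneusz is living and takes 1/4.
Franciszka is living and takes 1/4.
Czeslaw predeceased; the 1/4 allotted to Czeslaw's branch passes to Czeslaw's issue by representation.
The 1/4 is divided into 4 equal shares of 1/16 among Radoslaw, Ludmila, Kazimierz, Tadeusz.
Radoslaw predeceased; the 1/16 allotted to Radoslaw's branch passes to Radoslaw's issue by representation.
The 1/16 is divided into 2 equal shares of 1/32 among Stanislawa, Bogdan.
Stanislawa is living and takes 1/32.
Bogdan is living and takes 1/32.
Ludmila is living and takes 1/16.
Kazimierz is living and takes 1/16.
Tadeusz is living and takes 1/16.
Mieczyslaw predeceased; the 1/4 allotted to Mieczyslaw's branch passes to Mieczyslaw's issue by representation.
The 1/4 is divided into 2 equal shares of 1/8 among Nadia, Waclaw.
Nadia predeceased; the 1/8 allotted to Nadia's branch passes to Nadia's issue by representation.
The 1/8 is divided into 4 equal shares of 1/32 among Zofia, Agnieszka, Halina, Danuta.
Zofia is living and takes 1/32.
Agnieszka is living and takes 1/32.
Halina is living and takes 1/32.
Danuta is living and takes 1/32.
Waclaw is living and takes 1/8.

Agnieszka 1/32; Bogdan 1/32; Danuta 1/32; Franciszka 1/4; Halina 1/32; Ireneusz 1/4; Kazimierz 1/16; Ludmila 1/16; Stanislawa 1/32; Tadeusz 1/16; Waclaw 1/8; Zofia 1/32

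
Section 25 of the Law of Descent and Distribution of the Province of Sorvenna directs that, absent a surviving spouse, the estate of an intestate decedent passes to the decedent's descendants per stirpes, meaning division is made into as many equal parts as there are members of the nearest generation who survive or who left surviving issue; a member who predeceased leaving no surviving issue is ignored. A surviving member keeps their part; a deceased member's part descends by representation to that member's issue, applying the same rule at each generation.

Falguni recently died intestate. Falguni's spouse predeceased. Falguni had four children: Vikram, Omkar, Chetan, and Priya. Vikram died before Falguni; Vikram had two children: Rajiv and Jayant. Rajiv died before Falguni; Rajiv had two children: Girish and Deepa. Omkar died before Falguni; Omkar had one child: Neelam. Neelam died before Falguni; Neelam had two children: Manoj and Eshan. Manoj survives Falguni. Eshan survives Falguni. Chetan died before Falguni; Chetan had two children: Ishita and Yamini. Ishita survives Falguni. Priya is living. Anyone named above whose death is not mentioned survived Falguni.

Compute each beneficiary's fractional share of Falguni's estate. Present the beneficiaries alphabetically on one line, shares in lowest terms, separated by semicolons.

Deepa 1/16; Eshan 1/8; Girish 1/16; Ishita 1/8; Jayant 1/8; Manoj 1/8; Priya 1/4; Yamini 1/8

There is no surviving spouse, so the entire estate passes to Falguni's descendants per stirpes.
The estate is divided into 4 equal shares of 1/4 among Vikram, Omkar, Chetan, Priya.
Vikram predeceased; the 1/4 allotted to Vikram's branch passes to Vikram's issue by representation.
The 1/4 is divided into 2 equal shares of 1/8 among Rajiv, Jayant.
Rajiv predeceased; the 1/8 allotted to Rajiv's branch passes to Rajiv's issue by representation.
The 1/8 is divided into 2 equal shares of 1/16 among Girish, Deepa.
Girish is living and takes 1/16.
Deepa is living and takes 1/16.
Jayant is living and takes 1/8.
Omkar predeceased; the 1/4 allotted to Omkar's branch passes to Omkar's issue by representation.
Neelam's line is the sole branch at this level, so the full 1/4 passes to Neelam's issue by representation.
The 1/4 is divided into 2 equal shares of 1/8 among Manoj, Eshan.
Manoj is living and takes 1/8.
Eshan is living and takes 1/8.
Chetan predeceased; the 1/4 allotted to Chetan's branch passes to Chetan's issue by representation.
The 1/4 is divided into 2 equal shares of 1/8 among Ishita, Yamini.
Ishita is living and takes 1/8.
Yamini is living and takes 1/8.
Priya is living and takes 1/4.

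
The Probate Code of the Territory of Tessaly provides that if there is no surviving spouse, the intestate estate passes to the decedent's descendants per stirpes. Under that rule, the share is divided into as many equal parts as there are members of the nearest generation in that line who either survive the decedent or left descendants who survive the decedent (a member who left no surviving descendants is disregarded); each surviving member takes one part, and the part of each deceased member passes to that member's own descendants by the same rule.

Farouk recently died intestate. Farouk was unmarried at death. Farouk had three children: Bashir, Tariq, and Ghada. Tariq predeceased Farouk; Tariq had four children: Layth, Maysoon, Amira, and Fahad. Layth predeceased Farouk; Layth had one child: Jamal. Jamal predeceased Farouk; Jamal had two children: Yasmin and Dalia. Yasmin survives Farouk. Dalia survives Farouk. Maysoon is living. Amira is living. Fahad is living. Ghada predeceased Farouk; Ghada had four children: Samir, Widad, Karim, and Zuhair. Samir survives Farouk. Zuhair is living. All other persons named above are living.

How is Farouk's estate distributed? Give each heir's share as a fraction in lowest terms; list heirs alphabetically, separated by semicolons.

There is no surviving spouse, so the entire estate passes to Farouk's descendants per stirpes.
The estate is divided into 3 equal shares of 1/3 among Bashir, Tariq, Ghada.
Bashir is living and takes 1/3.
Tariq predeceased; the 1/3 allotted to Tariq's branch passes to Tariq's issue by representation.
The 1/3 is divided into 4 equal shares of 1/12 among Layth, Maysoon, Amira, Fahad.
Layth predeceased; the 1/12 allotted to Layth's branch passes to Layth's issue by representation.
Jamal's line is the sole branch at this level, so the full 1/12 passes to Jamal's issue by representation.
The 1/12 is divided into 2 equal shares of 1/24 among Yasmin, Dalia.
Yasmin is living and takes 1/24.
Dalia is living and takes 1/24.
Maysoon is living and takes 1/12.
Amira is living and takes 1/12.
Fahad is living and takes 1/12.
Ghada predeceased; the 1/3 allotted to Ghada's branch passes to Ghada's issue by representation.
The 1/3 is divided into 4 equal shares of 1/12 among Samir, Widad, Karim, Zuhair.
Samir is living and takes 1/12.
Widad is living and takes 1/12.
Karim is living and takes 1/12.
Zuhair is living and takes 1/12.

Amira 1/12; Bashir 1/3; Dalia 1/24; Fahad 1/12; Karim 1/12; Maysoon 1/12; Samir 1/12; Widad 1/12; Yasmin 1/24; Zuhair 1/12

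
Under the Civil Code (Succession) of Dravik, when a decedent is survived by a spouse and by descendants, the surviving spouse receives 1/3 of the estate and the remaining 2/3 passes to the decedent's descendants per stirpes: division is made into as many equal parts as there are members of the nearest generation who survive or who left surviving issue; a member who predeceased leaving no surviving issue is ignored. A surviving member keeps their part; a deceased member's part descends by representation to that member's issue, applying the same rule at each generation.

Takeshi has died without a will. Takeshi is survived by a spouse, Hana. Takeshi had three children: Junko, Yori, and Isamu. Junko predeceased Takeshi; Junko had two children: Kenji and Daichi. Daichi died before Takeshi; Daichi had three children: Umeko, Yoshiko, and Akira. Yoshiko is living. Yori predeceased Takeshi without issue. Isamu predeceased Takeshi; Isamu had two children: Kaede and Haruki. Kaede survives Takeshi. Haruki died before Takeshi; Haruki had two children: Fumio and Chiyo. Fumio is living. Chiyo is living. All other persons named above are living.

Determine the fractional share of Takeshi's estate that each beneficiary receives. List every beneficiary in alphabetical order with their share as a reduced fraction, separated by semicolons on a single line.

Hana, as surviving spouse, takes 1/3.
The remaining 2/3 passes to Takeshi's descendants per stirpes.
Yori left no surviving issue, so that branch lapses and is disregarded.
The 2/3 is divided into 2 equal shares of 1/3 among Junko, Isamu.
Junko predeceased; the 1/3 allotted to Junko's branch passes to Junko's issue by representation.
The 1/3 is divided into 2 equal shares of 1/6 among Kenji, Daichi.
Kenji is living and takes 1/6.
Daichi predeceased; the 1/6 allotted to Daichi's branch passes to Daichi's issue by representation.
The 1/6 is divided into 3 equal shares of 1/18 among Umeko, Yoshiko, Akira.
Umeko is living and takes 1/18.
Yoshiko is living and takes 1/18.
Akira is living and takes 1/18.
Isamu predeceased; the 1/3 allotted to Isamu's branch passes to Isamu's issue by representation.
The 1/3 is divided into 2 equal shares of 1/6 among Kaede, Haruki.
Kaede is living and takes 1/6.
Haruki predeceased; the 1/6 allotted to Haruki's branch passes to Haruki's issue by representation.
The 1/6 is divided into 2 equal shares of 1/12 among Fumio, Chiyo.
Fumio is living and takes 1/12.
Chiyo is living and takes 1/12.

Akira 1/18; Chiyo 1/12; Fumio 1/12; Hana 1/3; Kaede 1/6; Kenji 1/6; Umeko 1/18; Yoshiko 1/18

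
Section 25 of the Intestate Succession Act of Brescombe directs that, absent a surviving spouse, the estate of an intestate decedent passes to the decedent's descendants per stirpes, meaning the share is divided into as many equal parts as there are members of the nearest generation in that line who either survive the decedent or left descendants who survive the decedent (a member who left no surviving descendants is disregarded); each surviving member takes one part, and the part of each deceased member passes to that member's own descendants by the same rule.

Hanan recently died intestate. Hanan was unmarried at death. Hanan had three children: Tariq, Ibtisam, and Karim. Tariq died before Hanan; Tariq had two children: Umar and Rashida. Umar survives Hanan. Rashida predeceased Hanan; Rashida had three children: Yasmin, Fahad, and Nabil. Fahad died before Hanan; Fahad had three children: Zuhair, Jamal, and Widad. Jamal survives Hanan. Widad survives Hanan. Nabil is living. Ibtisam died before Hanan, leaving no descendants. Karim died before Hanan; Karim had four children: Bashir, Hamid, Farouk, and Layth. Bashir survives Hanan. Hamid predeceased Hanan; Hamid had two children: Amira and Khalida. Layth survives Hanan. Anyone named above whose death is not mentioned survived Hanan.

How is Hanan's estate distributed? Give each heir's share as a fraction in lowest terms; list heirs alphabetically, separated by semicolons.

Amira 1/16; Bashir 1/8; Farouk 1/8; Jamal 1/36; Khalida 1/16; Layth 1/8; Nabil 1/12; Umar 1/4; Widad 1/36; Yasmin 1/12; Zuhair 1/36

There is no surviving spouse, so the entire estate passes to Hanan's descendants per stirpes.
Ibtisam left no surviving issue, so that branch lapses and is disregarded.
The estate is divided into 2 equal shares of 1/2 among Tariq, Karim.
Tariq predeceased; the 1/2 allotted to Tariq's branch passes to Tariq's issue by representation.
The 1/2 is divided into 2 equal shares of 1/4 among Umar, Rashida.
Umar is living and takes 1/4.
Rashida predeceased; the 1/4 allotted to Rashida's branch passes to Rashida's issue by representation.
The 1/4 is divided into 3 equal shares of 1/12 among Yasmin, Fahad, Nabil.
Yasmin is living and takes 1/12.
Fahad predeceased; the 1/12 allotted to Fahad's branch passes to Fahad's issue by representation.
The 1/12 is divided into 3 equal shares of 1/36 among Zuhair, Jamal, Widad.
Zuhair is living and takes 1/36.
Jamal is living and takes 1/36.
Widad is living and takes 1/36.
Nabil is living and takes 1/12.
Karim predeceased; the 1/2 allotted to Karim's branch passes to Karim's issue by representation.
The 1/2 is divided into 4 equal shares of 1/8 among Bashir, Hamid, Farouk, Layth.
Bashir is living and takes 1/8.
Hamid predeceased; the 1/8 allotted to Hamid's branch passes to Hamid's issue by representation.
The 1/8 is divided into 2 equal shares of 1/16 among Amira, Khalida.
Amira is living and takes 1/16.
Khalida is living and takes 1/16.
Farouk is living and takes 1/8.
Layth is living and takes 1/8.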